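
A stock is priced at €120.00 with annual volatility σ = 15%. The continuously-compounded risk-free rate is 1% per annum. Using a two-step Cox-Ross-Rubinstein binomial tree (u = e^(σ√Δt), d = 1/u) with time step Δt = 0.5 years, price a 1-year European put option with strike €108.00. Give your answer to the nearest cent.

CRR parameters: u = e^(σ√Δt) = e^(0.15·√0.5) = 1.1119, d = 1/u = 0.8994
Per-period rate: rΔt = 0.01·0.5 = 0.005, so R = e^0.005 = 1.0050
Risk-neutral probability p = (e^0.005 − 0.8994)/(1.1119 − 0.8994) = 0.1056/0.2125 = 0.4971
Terminal stock prices: S_uu = 148.4, S_ud = 120, S_dd = 97.06
Terminal payoffs (K − S): max(-40.36, 0) = 0, max(-12, 0) = 0, max(10.94, 0) = 10.94
Node u (S = 133.4): V_u = e^(−0.005)·[0.4971·0.0000 + 0.5029·0.0000] = 0.0000
Node d (S = 107.9): V_d = e^(−0.005)·[0.4971·0.0000 + 0.5029·10.9371] = 5.4729
Node 0 (S = 120): V_0 = e^(−0.005)·[0.4971·0.0000 + 0.5029·5.4729] = 2.7386

€2.74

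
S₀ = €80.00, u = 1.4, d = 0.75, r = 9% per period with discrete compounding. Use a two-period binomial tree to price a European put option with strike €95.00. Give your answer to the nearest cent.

€14.19

Risk-neutral probability p = (1 + 0.09 − 0.75)/(1.4 − 0.75) = 0.3400/0.6500 = 0.5231
Terminal stock prices: S_uu = 156.8, S_ud = 84, S_dd = 45
Terminal payoffs (K − S): max(-61.8, 0) = 0, max(11, 0) = 11, max(50, 0) = 50
Node u (S = 112): V_u = 1/1.09·[0.5231·0.0000 + 0.4769·11.0000] = 4.8130
Node d (S = 60): V_d = 1/1.09·[0.5231·11.0000 + 0.4769·50.0000] = 27.1560
Node 0 (S = 80): V_0 = 1/1.09·[0.5231·4.8130 + 0.4769·27.1560] = 14.1916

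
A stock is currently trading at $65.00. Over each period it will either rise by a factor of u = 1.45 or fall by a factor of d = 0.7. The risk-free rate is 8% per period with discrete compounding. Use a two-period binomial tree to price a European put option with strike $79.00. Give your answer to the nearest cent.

$15.42

Risk-neutral probability p = (1 + 0.08 − 0.7)/(1.45 − 0.7) = 0.3800/0.7500 = 0.5067
Terminal stock prices: S_uu = 136.7, S_ud = 65.97, S_dd = 31.85
Terminal payoffs (K − S): max(-57.66, 0) = 0, max(13.03, 0) = 13.03, max(47.15, 0) = 47.15
Node u (S = 94.25): V_u = 1/1.08·[0.5067·0.0000 + 0.4933·13.0250] = 5.9497
Node d (S = 45.5): V_d = 1/1.08·[0.5067·13.0250 + 0.4933·47.1500] = 27.6481
Node 0 (S = 65): V_0 = 1/1.08·[0.5067·5.9497 + 0.4933·27.6481] = 15.4206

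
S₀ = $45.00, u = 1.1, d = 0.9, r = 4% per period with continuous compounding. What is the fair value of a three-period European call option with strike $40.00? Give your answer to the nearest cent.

$9.69

Risk-neutral probability p = (e^0.04 − 0.9)/(1.1 − 0.9) = 0.1408/0.2000 = 0.7041
Terminal stock prices: S_uuu = 59.9, S_uud = 49.01, S_udd = 40.1, S_ddd = 32.81
Terminal payoffs (S − K): max(19.9, 0) = 19.9, max(9.005, 0) = 9.005, max(0.095, 0) = 0.095, max(-7.195, 0) = 0
Node uu (S = 54.45): V_uu = e^(−0.04)·[0.7041·19.8950 + 0.2959·9.0050] = 16.0184
Node ud (S = 44.55): V_ud = e^(−0.04)·[0.7041·9.0050 + 0.2959·0.0950] = 6.1184
Node dd (S = 36.45): V_dd = e^(−0.04)·[0.7041·0.0950 + 0.2959·0.0000] = 0.0643
Node u (S = 49.5): V_u = e^(−0.04)·[0.7041·16.0184 + 0.2959·6.1184] = 12.5753
Node d (S = 40.5): V_d = e^(−0.04)·[0.7041·6.1184 + 0.2959·0.0643] = 4.1571
Node 0 (S = 45): V_0 = e^(−0.04)·[0.7041·12.5753 + 0.2959·4.1571] = 9.6886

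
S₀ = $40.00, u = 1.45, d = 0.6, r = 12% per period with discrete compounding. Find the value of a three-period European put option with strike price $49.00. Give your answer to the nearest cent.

$7.22

Risk-neutral probability p = (1 + 0.12 − 0.6)/(1.45 − 0.6) = 0.5200/0.8500 = 0.6118
Terminal stock prices: S_uuu = 121.9, S_uud = 50.46, S_udd = 20.88, S_ddd = 8.64
Terminal payoffs (K − S): max(-72.94, 0) = 0, max(-1.46, 0) = 0, max(28.12, 0) = 28.12, max(40.36, 0) = 40.36
Node uu (S = 84.1): V_uu = 1/1.12·[0.6118·0.0000 + 0.3882·0.0000] = 0.0000
Node ud (S = 34.8): V_ud = 1/1.12·[0.6118·0.0000 + 0.3882·28.1200] = 9.7475
Node dd (S = 14.4): V_dd = 1/1.12·[0.6118·28.1200 + 0.3882·40.3600] = 29.3500
Node u (S = 58): V_u = 1/1.12·[0.6118·0.0000 + 0.3882·9.7475] = 3.3789
Node d (S = 24): V_d = 1/1.12·[0.6118·9.7475 + 0.3882·29.3500] = 15.4981
Node 0 (S = 40): V_0 = 1/1.12·[0.6118·3.3789 + 0.3882·15.4981] = 7.2178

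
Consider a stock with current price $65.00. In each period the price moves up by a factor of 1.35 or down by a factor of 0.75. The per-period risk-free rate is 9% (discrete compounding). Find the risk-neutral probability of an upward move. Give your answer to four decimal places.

Risk-neutral probability p = (1 + 0.09 − 0.75)/(1.35 − 0.75) = 0.3400/0.6000 = 0.5667

p = 0.5667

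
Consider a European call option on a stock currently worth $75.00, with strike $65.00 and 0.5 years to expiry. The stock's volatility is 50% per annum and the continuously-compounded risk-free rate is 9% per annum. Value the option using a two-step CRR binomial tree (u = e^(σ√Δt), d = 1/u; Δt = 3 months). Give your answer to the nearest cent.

$17.85

CRR parameters: u = e^(σ√Δt) = e^(0.5·√0.25) = 1.2840, d = 1/u = 0.7788
Per-period rate: rΔt = 0.09·0.25 = 0.0225, so R = e^0.0225 = 1.0228
Risk-neutral probability p = (e^0.0225 − 0.7788)/(1.2840 − 0.7788) = 0.2440/0.5052 = 0.4829
Terminal stock prices: S_uu = 123.7, S_ud = 75, S_dd = 45.49
Terminal payoffs (S − K): max(58.65, 0) = 58.65, max(10, 0) = 10, max(-19.51, 0) = 0
Node u (S = 96.3): V_u = e^(−0.0225)·[0.4829·58.6541 + 0.5171·10.0000] = 32.7481
Node d (S = 58.41): V_d = e^(−0.0225)·[0.4829·10.0000 + 0.5171·0.0000] = 4.7212
Node 0 (S = 75): V_0 = e^(−0.0225)·[0.4829·32.7481 + 0.5171·4.7212] = 17.8482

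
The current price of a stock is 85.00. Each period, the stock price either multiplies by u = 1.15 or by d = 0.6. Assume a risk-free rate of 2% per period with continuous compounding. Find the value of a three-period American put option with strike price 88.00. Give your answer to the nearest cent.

Risk-neutral probability p = (e^0.02 − 0.6)/(1.15 − 0.6) = 0.4202/0.5500 = 0.7640
Terminal stock prices: S_uuu = 129.3, S_uud = 67.45, S_udd = 35.19, S_ddd = 18.36
Terminal payoffs (K − S): max(-41.27, 0) = 0, max(20.55, 0) = 20.55, max(52.81, 0) = 52.81, max(69.64, 0) = 69.64
Node uu (S = 112.4): continuation = e^(−0.02)·[0.7640·0.0000 + 0.2360·20.5525] = 4.7543; exercise value = 0.0000 ≤ continuation, so V_uu = 4.7543
Node ud (S = 58.65): continuation = e^(−0.02)·[0.7640·20.5525 + 0.2360·52.8100] = 27.6075; exercise value = 29.3500 > continuation, so V_ud = 29.3500 (exercise)
Node dd (S = 30.6): continuation = e^(−0.02)·[0.7640·52.8100 + 0.2360·69.6400] = 55.6575; exercise value = 57.4000 > continuation, so V_dd = 57.4000 (exercise)
Node u (S = 97.75): continuation = e^(−0.02)·[0.7640·4.7543 + 0.2360·29.3500] = 10.3497; exercise value = 0.0000 ≤ continuation, so V_u = 10.3497
Node d (S = 51): continuation = e^(−0.02)·[0.7640·29.3500 + 0.2360·57.4000] = 35.2575; exercise value = 37.0000 > continuation, so V_d = 37.0000 (exercise)
Node 0 (S = 85): continuation = e^(−0.02)·[0.7640·10.3497 + 0.2360·37.0000] = 16.3097; exercise value = 3.0000 ≤ continuation, so V_0 = 16.3097

16.31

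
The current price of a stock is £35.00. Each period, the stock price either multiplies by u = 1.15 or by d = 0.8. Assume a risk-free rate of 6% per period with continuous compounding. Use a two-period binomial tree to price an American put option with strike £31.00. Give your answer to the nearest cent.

Risk-neutral probability p = (e^0.06 − 0.8)/(1.15 − 0.8) = 0.2618/0.3500 = 0.7481
Terminal stock prices: S_uu = 46.29, S_ud = 32.2, S_dd = 22.4
Terminal payoffs (K − S): max(-15.29, 0) = 0, max(-1.2, 0) = 0, max(8.6, 0) = 8.6
Node u (S = 40.25): continuation = e^(−0.06)·[0.7481·0.0000 + 0.2519·0.0000] = 0.0000; exercise value = 0.0000 ≤ continuation, so V_u = 0.0000
Node d (S = 28): continuation = e^(−0.06)·[0.7481·0.0000 + 0.2519·8.6000] = 2.0401; exercise value = 3.0000 > continuation, so V_d = 3.0000 (exercise)
Node 0 (S = 35): continuation = e^(−0.06)·[0.7481·0.0000 + 0.2519·3.0000] = 0.7117; exercise value = 0.0000 ≤ continuation, so V_0 = 0.7117

£0.71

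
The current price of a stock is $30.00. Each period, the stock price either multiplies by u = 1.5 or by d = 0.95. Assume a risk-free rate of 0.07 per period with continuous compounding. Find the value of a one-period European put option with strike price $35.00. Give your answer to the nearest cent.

Risk-neutral probability p = (e^0.07 − 0.95)/(1.5 − 0.95) = 0.1225/0.5500 = 0.2227
Terminal stock prices: S_u = 45, S_d = 28.5
Terminal payoffs (K − S): max(-10, 0) = 0, max(6.5, 0) = 6.5
Node 0 (S = 30): V_0 = e^(−0.07)·[0.2227·0.0000 + 0.7773·6.5000] = 4.7106

$4.71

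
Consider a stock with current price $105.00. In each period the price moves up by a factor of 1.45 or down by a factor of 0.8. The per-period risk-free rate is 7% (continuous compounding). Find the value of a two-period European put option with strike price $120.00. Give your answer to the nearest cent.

$15.48

Risk-neutral probability p = (e^0.07 − 0.8)/(1.45 − 0.8) = 0.2725/0.6500 = 0.4192
Terminal stock prices: S_uu = 220.8, S_ud = 121.8, S_dd = 67.2
Terminal payoffs (K − S): max(-100.8, 0) = 0, max(-1.8, 0) = 0, max(52.8, 0) = 52.8
Node u (S = 152.2): V_u = e^(−0.07)·[0.4192·0.0000 + 0.5808·0.0000] = 0.0000
Node d (S = 84): V_d = e^(−0.07)·[0.4192·0.0000 + 0.5808·52.8000] = 28.5909
Node 0 (S = 105): V_0 = e^(−0.07)·[0.4192·0.0000 + 0.5808·28.5909] = 15.4818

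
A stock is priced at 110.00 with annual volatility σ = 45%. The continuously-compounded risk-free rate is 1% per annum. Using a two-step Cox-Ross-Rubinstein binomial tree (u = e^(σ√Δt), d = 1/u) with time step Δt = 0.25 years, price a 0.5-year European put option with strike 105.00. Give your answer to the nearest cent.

10.51

CRR parameters: u = e^(σ√Δt) = e^(0.45·√0.25) = 1.2523, d = 1/u = 0.7985
Per-period rate: rΔt = 0.01·0.25 = 0.0025, so R = e^0.0025 = 1.0025
Risk-neutral probability p = (e^0.0025 − 0.7985)/(1.2523 − 0.7985) = 0.2040/0.4538 = 0.4495
Terminal stock prices: S_uu = 172.5, S_ud = 110, S_dd = 70.14
Terminal payoffs (K − S): max(-67.51, 0) = 0, max(-5, 0) = 0, max(34.86, 0) = 34.86
Node u (S = 137.8): V_u = e^(−0.0025)·[0.4495·0.0000 + 0.5505·0.0000] = 0.0000
Node d (S = 87.84): V_d = e^(−0.0025)·[0.4495·0.0000 + 0.5505·34.8609] = 19.1429
Node 0 (S = 110): V_0 = e^(−0.0025)·[0.4495·0.0000 + 0.5505·19.1429] = 10.5118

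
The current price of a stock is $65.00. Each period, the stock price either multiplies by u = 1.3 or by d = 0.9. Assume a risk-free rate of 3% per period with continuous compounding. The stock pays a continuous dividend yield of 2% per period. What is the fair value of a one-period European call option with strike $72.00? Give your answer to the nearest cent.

Per-period risk-free factor R = e^0.03 = 1.0305; dividend-adjusted growth = e^(0.03−0.02) = 1.0101.
Risk-neutral probability p = (1.0101 − 0.9)/(1.3 − 0.9) = 0.1101/0.4000 = 0.2751
Terminal stock prices: S_u = 84.5, S_d = 58.5
Terminal payoffs (S − K): max(12.5, 0) = 12.5, max(-13.5, 0) = 0
Node 0 (S = 65): V_0 = e^(−0.03)·[0.2751·12.5000 + 0.7249·0.0000] = 3.3374

$3.34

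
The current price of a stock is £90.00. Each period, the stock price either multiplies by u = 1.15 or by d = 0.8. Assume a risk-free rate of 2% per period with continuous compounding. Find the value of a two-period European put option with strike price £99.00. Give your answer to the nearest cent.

Risk-neutral probability p = (e^0.02 − 0.8)/(1.15 − 0.8) = 0.2202/0.3500 = 0.6291
Terminal stock prices: S_uu = 119, S_ud = 82.8, S_dd = 57.6
Terminal payoffs (K − S): max(-20.02, 0) = 0, max(16.2, 0) = 16.2, max(41.4, 0) = 41.4
Node u (S = 103.5): V_u = e^(−0.02)·[0.6291·0.0000 + 0.3709·16.2000] = 5.8889
Node d (S = 72): V_d = e^(−0.02)·[0.6291·16.2000 + 0.3709·41.4000] = 25.0397
Node 0 (S = 90): V_0 = e^(−0.02)·[0.6291·5.8889 + 0.3709·25.0397] = 12.7338

£12.73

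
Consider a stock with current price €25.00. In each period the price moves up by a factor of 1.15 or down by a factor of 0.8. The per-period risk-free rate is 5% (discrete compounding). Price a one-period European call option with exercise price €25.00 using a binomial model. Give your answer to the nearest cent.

Risk-neutral probability p = (1 + 0.05 − 0.8)/(1.15 − 0.8) = 0.2500/0.3500 = 0.7143
Terminal stock prices: S_u = 28.75, S_d = 20
Terminal payoffs (S − K): max(3.75, 0) = 3.75, max(-5, 0) = 0
Node 0 (S = 25): V_0 = 1/1.05·[0.7143·3.7500 + 0.2857·0.0000] = 2.5510

€2.55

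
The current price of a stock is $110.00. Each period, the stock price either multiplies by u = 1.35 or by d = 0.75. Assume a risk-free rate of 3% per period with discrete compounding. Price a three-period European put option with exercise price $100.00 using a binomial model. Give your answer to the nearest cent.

Risk-neutral probability p = (1 + 0.03 − 0.75)/(1.35 − 0.75) = 0.2800/0.6000 = 0.4667
Terminal stock prices: S_uuu = 270.6, S_uud = 150.4, S_udd = 83.53, S_ddd = 46.41
Terminal payoffs (K − S): max(-170.6, 0) = 0, max(-50.36, 0) = 0, max(16.47, 0) = 16.47, max(53.59, 0) = 53.59
Node uu (S = 200.5): V_uu = 1/1.03·[0.4667·0.0000 + 0.5333·0.0000] = 0.0000
Node ud (S = 111.4): V_ud = 1/1.03·[0.4667·0.0000 + 0.5333·16.4688] = 8.5275
Node dd (S = 61.88): V_dd = 1/1.03·[0.4667·16.4688 + 0.5333·53.5938] = 35.2124
Node u (S = 148.5): V_u = 1/1.03·[0.4667·0.0000 + 0.5333·8.5275] = 4.4155
Node d (S = 82.5): V_d = 1/1.03·[0.4667·8.5275 + 0.5333·35.2124] = 22.0965
Node 0 (S = 110): V_0 = 1/1.03·[0.4667·4.4155 + 0.5333·22.0965] = 13.4421

$13.44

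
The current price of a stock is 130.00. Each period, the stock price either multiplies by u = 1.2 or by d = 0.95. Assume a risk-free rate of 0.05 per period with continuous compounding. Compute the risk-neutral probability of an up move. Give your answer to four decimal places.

p = 0.4051

Risk-neutral probability p = (e^0.05 − 0.95)/(1.2 − 0.95) = 0.1013/0.2500 = 0.4051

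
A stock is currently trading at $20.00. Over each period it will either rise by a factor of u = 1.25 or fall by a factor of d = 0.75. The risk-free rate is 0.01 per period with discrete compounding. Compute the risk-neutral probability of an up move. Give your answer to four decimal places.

Risk-neutral probability p = (1 + 0.01 − 0.75)/(1.25 − 0.75) = 0.2600/0.5000 = 0.5200

p = 0.5200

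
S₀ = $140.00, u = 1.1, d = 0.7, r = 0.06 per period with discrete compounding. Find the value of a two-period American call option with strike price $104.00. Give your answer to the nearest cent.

$47.76

Risk-neutral probability p = (1 + 0.06 − 0.7)/(1.1 − 0.7) = 0.3600/0.4000 = 0.9000
Terminal stock prices: S_uu = 169.4, S_ud = 107.8, S_dd = 68.6
Terminal payoffs (S − K): max(65.4, 0) = 65.4, max(3.8, 0) = 3.8, max(-35.4, 0) = 0
Node u (S = 154): continuation = 1/1.06·[0.9000·65.4000 + 0.1000·3.8000] = 55.8868; exercise value = 50.0000 ≤ continuation, so V_u = 55.8868
Node d (S = 98): continuation = 1/1.06·[0.9000·3.8000 + 0.1000·0.0000] = 3.2264; exercise value = 0.0000 ≤ continuation, so V_d = 3.2264
Node 0 (S = 140): continuation = 1/1.06·[0.9000·55.8868 + 0.1000·3.2264] = 47.7554; exercise value = 36.0000 ≤ continuation, so V_0 = 47.7554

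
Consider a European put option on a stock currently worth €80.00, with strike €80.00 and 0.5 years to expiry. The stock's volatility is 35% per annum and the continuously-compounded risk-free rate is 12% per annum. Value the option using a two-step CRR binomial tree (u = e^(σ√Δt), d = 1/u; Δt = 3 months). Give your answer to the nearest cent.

CRR parameters: u = e^(σ√Δt) = e^(0.35·√0.25) = 1.1912, d = 1/u = 0.8395
Per-period rate: rΔt = 0.12·0.25 = 0.03, so R = e^0.03 = 1.0305
Risk-neutral probability p = (e^0.03 − 0.8395)/(1.1912 − 0.8395) = 0.1910/0.3518 = 0.5429
Terminal stock prices: S_uu = 113.5, S_ud = 80, S_dd = 56.38
Terminal payoffs (K − S): max(-33.53, 0) = 0, max(0, 0) = 0, max(23.62, 0) = 23.62
Node u (S = 95.3): V_u = e^(−0.03)·[0.5429·0.0000 + 0.4571·0.0000] = 0.0000
Node d (S = 67.16): V_d = e^(−0.03)·[0.5429·0.0000 + 0.4571·23.6250] = 10.4791
Node 0 (S = 80): V_0 = e^(−0.03)·[0.5429·0.0000 + 0.4571·10.4791] = 4.6481

€4.65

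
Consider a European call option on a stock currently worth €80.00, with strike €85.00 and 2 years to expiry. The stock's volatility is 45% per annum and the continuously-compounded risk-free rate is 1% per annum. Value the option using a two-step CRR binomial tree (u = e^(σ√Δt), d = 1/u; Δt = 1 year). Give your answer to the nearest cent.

€17.54

CRR parameters: u = e^(σ√Δt) = e^(0.45·√1) = 1.5683, d = 1/u = 0.6376
Per-period rate: rΔt = 0.01·1 = 0.01, so R = e^0.01 = 1.0101
Risk-neutral probability p = (e^0.01 − 0.6376)/(1.5683 − 0.6376) = 0.3724/0.9307 = 0.4002
Terminal stock prices: S_uu = 196.8, S_ud = 80, S_dd = 32.53
Terminal payoffs (S − K): max(111.8, 0) = 111.8, max(-5, 0) = 0, max(-52.47, 0) = 0
Node u (S = 125.5): V_u = e^(−0.01)·[0.4002·111.7682 + 0.5998·0.0000] = 44.2801
Node d (S = 51.01): V_d = e^(−0.01)·[0.4002·0.0000 + 0.5998·0.0000] = 0.0000
Node 0 (S = 80): V_0 = e^(−0.01)·[0.4002·44.2801 + 0.5998·0.0000] = 17.5428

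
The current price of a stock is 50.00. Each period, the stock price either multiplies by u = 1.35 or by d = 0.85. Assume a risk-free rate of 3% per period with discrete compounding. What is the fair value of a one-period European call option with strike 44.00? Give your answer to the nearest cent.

Risk-neutral probability p = (1 + 0.03 − 0.85)/(1.35 − 0.85) = 0.1800/0.5000 = 0.3600
Terminal stock prices: S_u = 67.5, S_d = 42.5
Terminal payoffs (S − K): max(23.5, 0) = 23.5, max(-1.5, 0) = 0
Node 0 (S = 50): V_0 = 1/1.03·[0.3600·23.5000 + 0.6400·0.0000] = 8.2136

8.21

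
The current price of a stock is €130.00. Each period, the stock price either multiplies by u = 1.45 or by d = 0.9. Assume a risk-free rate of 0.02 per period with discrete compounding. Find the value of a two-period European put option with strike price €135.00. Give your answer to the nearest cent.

€17.45

Risk-neutral probability p = (1 + 0.02 − 0.9)/(1.45 − 0.9) = 0.1200/0.5500 = 0.2182
Terminal stock prices: S_uu = 273.3, S_ud = 169.7, S_dd = 105.3
Terminal payoffs (K − S): max(-138.3, 0) = 0, max(-34.65, 0) = 0, max(29.7, 0) = 29.7
Node u (S = 188.5): V_u = 1/1.02·[0.2182·0.0000 + 0.7818·0.0000] = 0.0000
Node d (S = 117): V_d = 1/1.02·[0.2182·0.0000 + 0.7818·29.7000] = 22.7647
Node 0 (S = 130): V_0 = 1/1.02·[0.2182·0.0000 + 0.7818·22.7647] = 17.4489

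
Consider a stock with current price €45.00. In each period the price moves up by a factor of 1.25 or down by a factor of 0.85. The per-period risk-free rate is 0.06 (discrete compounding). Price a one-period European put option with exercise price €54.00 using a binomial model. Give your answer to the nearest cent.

Risk-neutral probability p = (1 + 0.06 − 0.85)/(1.25 − 0.85) = 0.2100/0.4000 = 0.5250
Terminal stock prices: S_u = 56.25, S_d = 38.25
Terminal payoffs (K − S): max(-2.25, 0) = 0, max(15.75, 0) = 15.75
Node 0 (S = 45): V_0 = 1/1.06·[0.5250·0.0000 + 0.4750·15.7500] = 7.0578

€7.06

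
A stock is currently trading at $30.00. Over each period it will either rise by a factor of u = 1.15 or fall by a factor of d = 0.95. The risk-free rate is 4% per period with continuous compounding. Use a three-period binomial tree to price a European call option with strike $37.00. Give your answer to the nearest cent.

$0.92

Risk-neutral probability p = (e^0.04 − 0.95)/(1.15 − 0.95) = 0.0908/0.2000 = 0.4541
Terminal stock prices: S_uuu = 45.63, S_uud = 37.69, S_udd = 31.14, S_ddd = 25.72
Terminal payoffs (S − K): max(8.626, 0) = 8.626, max(0.6912, 0) = 0.6912, max(-5.864, 0) = 0, max(-11.28, 0) = 0
Node uu (S = 39.67): V_uu = e^(−0.04)·[0.4541·8.6262 + 0.5459·0.6912] = 4.1258
Node ud (S = 32.77): V_ud = e^(−0.04)·[0.4541·0.6912 + 0.5459·0.0000] = 0.3016
Node dd (S = 27.07): V_dd = e^(−0.04)·[0.4541·0.0000 + 0.5459·0.0000] = 0.0000
Node u (S = 34.5): V_u = e^(−0.04)·[0.4541·4.1258 + 0.5459·0.3016] = 1.9581
Node d (S = 28.5): V_d = e^(−0.04)·[0.4541·0.3016 + 0.5459·0.0000] = 0.1316
Node 0 (S = 30): V_0 = e^(−0.04)·[0.4541·1.9581 + 0.5459·0.1316] = 0.9232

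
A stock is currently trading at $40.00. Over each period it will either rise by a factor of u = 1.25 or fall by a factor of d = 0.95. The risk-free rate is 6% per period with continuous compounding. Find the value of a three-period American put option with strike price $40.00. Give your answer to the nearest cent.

Risk-neutral probability p = (e^0.06 − 0.95)/(1.25 − 0.95) = 0.1118/0.3000 = 0.3728
Terminal stock prices: S_uuu = 78.12, S_uud = 59.38, S_udd = 45.12, S_ddd = 34.29
Terminal payoffs (K − S): max(-38.12, 0) = 0, max(-19.38, 0) = 0, max(-5.125, 0) = 0, max(5.705, 0) = 5.705
Node uu (S = 62.5): continuation = e^(−0.06)·[0.3728·0.0000 + 0.6272·0.0000] = 0.0000; exercise value = 0.0000 ≤ continuation, so V_uu = 0.0000
Node ud (S = 47.5): continuation = e^(−0.06)·[0.3728·0.0000 + 0.6272·0.0000] = 0.0000; exercise value = 0.0000 ≤ continuation, so V_ud = 0.0000
Node dd (S = 36.1): continuation = e^(−0.06)·[0.3728·0.0000 + 0.6272·5.7050] = 3.3699; exercise value = 3.9000 > continuation, so V_dd = 3.9000 (exercise)
Node u (S = 50): continuation = e^(−0.06)·[0.3728·0.0000 + 0.6272·0.0000] = 0.0000; exercise value = 0.0000 ≤ continuation, so V_u = 0.0000
Node d (S = 38): continuation = e^(−0.06)·[0.3728·0.0000 + 0.6272·3.9000] = 2.3037; exercise value = 2.0000 ≤ continuation, so V_d = 2.3037
Node 0 (S = 40): continuation = e^(−0.06)·[0.3728·0.0000 + 0.6272·2.3037] = 1.3607; exercise value = 0.0000 ≤ continuation, so V_0 = 1.3607

$1.36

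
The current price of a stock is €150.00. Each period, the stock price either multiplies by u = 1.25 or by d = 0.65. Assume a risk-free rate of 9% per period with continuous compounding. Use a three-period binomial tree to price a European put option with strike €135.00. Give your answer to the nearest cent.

€7.63

Risk-neutral probability p = (e^0.09 − 0.65)/(1.25 − 0.65) = 0.4442/0.6000 = 0.7403
Terminal stock prices: S_uuu = 293, S_uud = 152.3, S_udd = 79.22, S_ddd = 41.19
Terminal payoffs (K − S): max(-158, 0) = 0, max(-17.34, 0) = 0, max(55.78, 0) = 55.78, max(93.81, 0) = 93.81
Node uu (S = 234.4): V_uu = e^(−0.09)·[0.7403·0.0000 + 0.2597·0.0000] = 0.0000
Node ud (S = 121.9): V_ud = e^(−0.09)·[0.7403·0.0000 + 0.2597·55.7812] = 13.2400
Node dd (S = 63.38): V_dd = e^(−0.09)·[0.7403·55.7812 + 0.2597·93.8063] = 60.0057
Node u (S = 187.5): V_u = e^(−0.09)·[0.7403·0.0000 + 0.2597·13.2400] = 3.1426
Node d (S = 97.5): V_d = e^(−0.09)·[0.7403·13.2400 + 0.2597·60.0057] = 23.2006
Node 0 (S = 150): V_0 = e^(−0.09)·[0.7403·3.1426 + 0.2597·23.2006] = 7.6330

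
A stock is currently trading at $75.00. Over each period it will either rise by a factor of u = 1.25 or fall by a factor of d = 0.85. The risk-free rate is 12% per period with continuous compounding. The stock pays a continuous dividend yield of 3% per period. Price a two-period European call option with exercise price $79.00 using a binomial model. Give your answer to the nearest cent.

$11.45

Per-period risk-free factor R = e^0.12 = 1.1275; dividend-adjusted growth = e^(0.12−0.03) = 1.0942.
Risk-neutral probability p = (1.0942 − 0.85)/(1.25 − 0.85) = 0.2442/0.4000 = 0.6104
Terminal stock prices: S_uu = 117.2, S_ud = 79.69, S_dd = 54.19
Terminal payoffs (S − K): max(38.19, 0) = 38.19, max(0.6875, 0) = 0.6875, max(-24.81, 0) = 0
Node u (S = 93.75): V_u = e^(−0.12)·[0.6104·38.1875 + 0.3896·0.6875] = 20.9126
Node d (S = 63.75): V_d = e^(−0.12)·[0.6104·0.6875 + 0.3896·0.0000] = 0.3722
Node 0 (S = 75): V_0 = e^(−0.12)·[0.6104·20.9126 + 0.3896·0.3722] = 11.4508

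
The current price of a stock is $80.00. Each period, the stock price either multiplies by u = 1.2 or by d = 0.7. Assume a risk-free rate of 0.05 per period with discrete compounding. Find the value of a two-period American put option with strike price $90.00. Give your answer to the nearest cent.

$14.06

Risk-neutral probability p = (1 + 0.05 − 0.7)/(1.2 − 0.7) = 0.3500/0.5000 = 0.7000
Terminal stock prices: S_uu = 115.2, S_ud = 67.2, S_dd = 39.2
Terminal payoffs (K − S): max(-25.2, 0) = 0, max(22.8, 0) = 22.8, max(50.8, 0) = 50.8
Node u (S = 96): continuation = 1/1.05·[0.7000·0.0000 + 0.3000·22.8000] = 6.5143; exercise value = 0.0000 ≤ continuation, so V_u = 6.5143
Node d (S = 56): continuation = 1/1.05·[0.7000·22.8000 + 0.3000·50.8000] = 29.7143; exercise value = 34.0000 > continuation, so V_d = 34.0000 (exercise)
Node 0 (S = 80): continuation = 1/1.05·[0.7000·6.5143 + 0.3000·34.0000] = 14.0571; exercise value = 10.0000 ≤ continuation, so V_0 = 14.0571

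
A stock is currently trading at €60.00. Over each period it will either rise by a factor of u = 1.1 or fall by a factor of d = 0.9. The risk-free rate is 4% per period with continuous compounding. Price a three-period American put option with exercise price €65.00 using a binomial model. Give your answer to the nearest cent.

€5.00

Risk-neutral probability p = (e^0.04 − 0.9)/(1.1 − 0.9) = 0.1408/0.2000 = 0.7041
Terminal stock prices: S_uuu = 79.86, S_uud = 65.34, S_udd = 53.46, S_ddd = 43.74
Terminal payoffs (K − S): max(-14.86, 0) = 0, max(-0.34, 0) = 0, max(11.54, 0) = 11.54, max(21.26, 0) = 21.26
Node uu (S = 72.6): continuation = e^(−0.04)·[0.7041·0.0000 + 0.2959·0.0000] = 0.0000; exercise value = 0.0000 ≤ continuation, so V_uu = 0.0000
Node ud (S = 59.4): continuation = e^(−0.04)·[0.7041·0.0000 + 0.2959·11.5400] = 3.2813; exercise value = 5.6000 > continuation, so V_ud = 5.6000 (exercise)
Node dd (S = 48.6): continuation = e^(−0.04)·[0.7041·11.5400 + 0.2959·21.2600] = 13.8513; exercise value = 16.4000 > continuation, so V_dd = 16.4000 (exercise)
Node u (S = 66): continuation = e^(−0.04)·[0.7041·0.0000 + 0.2959·5.6000] = 1.5923; exercise value = 0.0000 ≤ continuation, so V_u = 1.5923
Node d (S = 54): continuation = e^(−0.04)·[0.7041·5.6000 + 0.2959·16.4000] = 8.4513; exercise value = 11.0000 > continuation, so V_d = 11.0000 (exercise)
Node 0 (S = 60): continuation = e^(−0.04)·[0.7041·1.5923 + 0.2959·11.0000] = 4.2049; exercise value = 5.0000 > continuation, so V_0 = 5.0000 (exercise)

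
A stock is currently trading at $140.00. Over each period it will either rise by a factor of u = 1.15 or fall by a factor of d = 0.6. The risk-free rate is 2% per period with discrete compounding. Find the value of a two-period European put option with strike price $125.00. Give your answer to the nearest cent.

Risk-neutral probability p = (1 + 0.02 − 0.6)/(1.15 − 0.6) = 0.4200/0.5500 = 0.7636
Terminal stock prices: S_uu = 185.1, S_ud = 96.6, S_dd = 50.4
Terminal payoffs (K − S): max(-60.15, 0) = 0, max(28.4, 0) = 28.4, max(74.6, 0) = 74.6
Node u (S = 161): V_u = 1/1.02·[0.7636·0.0000 + 0.2364·28.4000] = 6.5811
Node d (S = 84): V_d = 1/1.02·[0.7636·28.4000 + 0.2364·74.6000] = 38.5490
Node 0 (S = 140): V_0 = 1/1.02·[0.7636·6.5811 + 0.2364·38.5490] = 13.8600

$13.86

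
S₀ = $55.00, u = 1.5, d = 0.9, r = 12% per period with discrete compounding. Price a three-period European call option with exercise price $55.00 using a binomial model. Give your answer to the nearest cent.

Risk-neutral probability p = (1 + 0.12 − 0.9)/(1.5 − 0.9) = 0.2200/0.6000 = 0.3667
Terminal stock prices: S_uuu = 185.6, S_uud = 111.4, S_udd = 66.83, S_ddd = 40.1
Terminal payoffs (S − K): max(130.6, 0) = 130.6, max(56.38, 0) = 56.38, max(11.83, 0) = 11.83, max(-14.9, 0) = 0
Node uu (S = 123.8): V_uu = 1/1.12·[0.3667·130.6250 + 0.6333·56.3750] = 74.6429
Node ud (S = 74.25): V_ud = 1/1.12·[0.3667·56.3750 + 0.6333·11.8250] = 25.1429
Node dd (S = 44.55): V_dd = 1/1.12·[0.3667·11.8250 + 0.6333·0.0000] = 3.8713
Node u (S = 82.5): V_u = 1/1.12·[0.3667·74.6429 + 0.6333·25.1429] = 38.6543
Node d (S = 49.5): V_d = 1/1.12·[0.3667·25.1429 + 0.6333·3.8713] = 10.4204
Node 0 (S = 55): V_0 = 1/1.12·[0.3667·38.6543 + 0.6333·10.4204] = 18.5472

$18.55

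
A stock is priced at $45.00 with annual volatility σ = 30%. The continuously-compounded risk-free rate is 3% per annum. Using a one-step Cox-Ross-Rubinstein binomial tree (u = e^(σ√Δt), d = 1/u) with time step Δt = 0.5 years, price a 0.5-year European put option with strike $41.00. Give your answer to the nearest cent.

$2.35

CRR parameters: u = e^(σ√Δt) = e^(0.3·√0.5) = 1.2363, d = 1/u = 0.8089
Per-period rate: rΔt = 0.03·0.5 = 0.015, so R = e^0.015 = 1.0151
Risk-neutral probability p = (e^0.015 − 0.8089)/(1.2363 − 0.8089) = 0.2063/0.4275 = 0.4825
Terminal stock prices: S_u = 55.63, S_d = 36.4
Terminal payoffs (K − S): max(-14.63, 0) = 0, max(4.601, 0) = 4.601
Node 0 (S = 45): V_0 = e^(−0.015)·[0.4825·0.0000 + 0.5175·4.6014] = 2.3457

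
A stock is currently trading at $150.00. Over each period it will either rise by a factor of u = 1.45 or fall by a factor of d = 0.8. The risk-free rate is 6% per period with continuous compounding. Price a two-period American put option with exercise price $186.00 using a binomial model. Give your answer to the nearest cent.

Risk-neutral probability p = (e^0.06 − 0.8)/(1.45 − 0.8) = 0.2618/0.6500 = 0.4028
Terminal stock prices: S_uu = 315.4, S_ud = 174, S_dd = 96
Terminal payoffs (K − S): max(-129.4, 0) = 0, max(12, 0) = 12, max(90, 0) = 90
Node u (S = 217.5): continuation = e^(−0.06)·[0.4028·0.0000 + 0.5972·12.0000] = 6.7488; exercise value = 0.0000 ≤ continuation, so V_u = 6.7488
Node d (S = 120): continuation = e^(−0.06)·[0.4028·12.0000 + 0.5972·90.0000] = 55.1682; exercise value = 66.0000 > continuation, so V_d = 66.0000 (exercise)
Node 0 (S = 150): continuation = e^(−0.06)·[0.4028·6.7488 + 0.5972·66.0000] = 39.6785; exercise value = 36.0000 ≤ continuation, so V_0 = 39.6785

$39.68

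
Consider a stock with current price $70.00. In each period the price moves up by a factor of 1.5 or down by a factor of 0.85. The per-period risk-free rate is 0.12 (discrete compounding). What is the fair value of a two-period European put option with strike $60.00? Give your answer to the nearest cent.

$2.57

Risk-neutral probability p = (1 + 0.12 − 0.85)/(1.5 − 0.85) = 0.2700/0.6500 = 0.4154
Terminal stock prices: S_uu = 157.5, S_ud = 89.25, S_dd = 50.57
Terminal payoffs (K − S): max(-97.5, 0) = 0, max(-29.25, 0) = 0, max(9.425, 0) = 9.425
Node u (S = 105): V_u = 1/1.12·[0.4154·0.0000 + 0.5846·0.0000] = 0.0000
Node d (S = 59.5): V_d = 1/1.12·[0.4154·0.0000 + 0.5846·9.4250] = 4.9196
Node 0 (S = 70): V_0 = 1/1.12·[0.4154·0.0000 + 0.5846·4.9196] = 2.5679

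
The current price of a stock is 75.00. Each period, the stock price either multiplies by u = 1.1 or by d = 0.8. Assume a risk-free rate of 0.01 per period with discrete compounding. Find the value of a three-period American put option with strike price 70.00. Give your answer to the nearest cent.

4.04

Risk-neutral probability p = (1 + 0.01 − 0.8)/(1.1 − 0.8) = 0.2100/0.3000 = 0.7000
Terminal stock prices: S_uuu = 99.83, S_uud = 72.6, S_udd = 52.8, S_ddd = 38.4
Terminal payoffs (K − S): max(-29.83, 0) = 0, max(-2.6, 0) = 0, max(17.2, 0) = 17.2, max(31.6, 0) = 31.6
Node uu (S = 90.75): continuation = 1/1.01·[0.7000·0.0000 + 0.3000·0.0000] = 0.0000; exercise value = 0.0000 ≤ continuation, so V_uu = 0.0000
Node ud (S = 66): continuation = 1/1.01·[0.7000·0.0000 + 0.3000·17.2000] = 5.1089; exercise value = 4.0000 ≤ continuation, so V_ud = 5.1089
Node dd (S = 48): continuation = 1/1.01·[0.7000·17.2000 + 0.3000·31.6000] = 21.3069; exercise value = 22.0000 > continuation, so V_dd = 22.0000 (exercise)
Node u (S = 82.5): continuation = 1/1.01·[0.7000·0.0000 + 0.3000·5.1089] = 1.5175; exercise value = 0.0000 ≤ continuation, so V_u = 1.5175
Node d (S = 60): continuation = 1/1.01·[0.7000·5.1089 + 0.3000·22.0000] = 10.0755; exercise value = 10.0000 ≤ continuation, so V_d = 10.0755
Node 0 (S = 75): continuation = 1/1.01·[0.7000·1.5175 + 0.3000·10.0755] = 4.0444; exercise value = 0.0000 ≤ continuation, so V_0 = 4.0444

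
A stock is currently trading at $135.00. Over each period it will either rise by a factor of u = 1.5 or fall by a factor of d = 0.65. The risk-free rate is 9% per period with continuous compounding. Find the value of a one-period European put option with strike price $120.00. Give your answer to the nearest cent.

Risk-neutral probability p = (e^0.09 − 0.65)/(1.5 − 0.65) = 0.4442/0.8500 = 0.5226
Terminal stock prices: S_u = 202.5, S_d = 87.75
Terminal payoffs (K − S): max(-82.5, 0) = 0, max(32.25, 0) = 32.25
Node 0 (S = 135): V_0 = e^(−0.09)·[0.5226·0.0000 + 0.4774·32.2500] = 14.0723

$14.07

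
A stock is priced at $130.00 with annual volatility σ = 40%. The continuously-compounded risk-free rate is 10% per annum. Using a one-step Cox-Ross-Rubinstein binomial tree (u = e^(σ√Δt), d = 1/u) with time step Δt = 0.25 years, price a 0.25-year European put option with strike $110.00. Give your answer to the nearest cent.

CRR parameters: u = e^(σ√Δt) = e^(0.4·√0.25) = 1.2214, d = 1/u = 0.8187
Per-period rate: rΔt = 0.1·0.25 = 0.025, so R = e^0.025 = 1.0253
Risk-neutral probability p = (e^0.025 − 0.8187)/(1.2214 − 0.8187) = 0.2066/0.4027 = 0.5130
Terminal stock prices: S_u = 158.8, S_d = 106.4
Terminal payoffs (K − S): max(-48.78, 0) = 0, max(3.565, 0) = 3.565
Node 0 (S = 130): V_0 = e^(−0.025)·[0.5130·0.0000 + 0.4870·3.5650] = 1.6932

$1.69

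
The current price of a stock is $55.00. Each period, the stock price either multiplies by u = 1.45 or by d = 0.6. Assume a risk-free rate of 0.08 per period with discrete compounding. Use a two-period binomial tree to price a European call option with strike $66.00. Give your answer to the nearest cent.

$13.57

Risk-neutral probability p = (1 + 0.08 − 0.6)/(1.45 − 0.6) = 0.4800/0.8500 = 0.5647
Terminal stock prices: S_uu = 115.6, S_ud = 47.85, S_dd = 19.8
Terminal payoffs (S − K): max(49.64, 0) = 49.64, max(-18.15, 0) = 0, max(-46.2, 0) = 0
Node u (S = 79.75): V_u = 1/1.08·[0.5647·49.6375 + 0.4353·0.0000] = 25.9542
Node d (S = 33): V_d = 1/1.08·[0.5647·0.0000 + 0.4353·0.0000] = 0.0000
Node 0 (S = 55): V_0 = 1/1.08·[0.5647·25.9542 + 0.4353·0.0000] = 13.5708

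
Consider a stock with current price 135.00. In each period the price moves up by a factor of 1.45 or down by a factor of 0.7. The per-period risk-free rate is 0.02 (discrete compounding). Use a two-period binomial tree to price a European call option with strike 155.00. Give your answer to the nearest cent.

Risk-neutral probability p = (1 + 0.02 − 0.7)/(1.45 − 0.7) = 0.3200/0.7500 = 0.4267
Terminal stock prices: S_uu = 283.8, S_ud = 137, S_dd = 66.15
Terminal payoffs (S − K): max(128.8, 0) = 128.8, max(-17.98, 0) = 0, max(-88.85, 0) = 0
Node u (S = 195.8): V_u = 1/1.02·[0.4267·128.8375 + 0.5733·0.0000] = 53.8928
Node d (S = 94.5): V_d = 1/1.02·[0.4267·0.0000 + 0.5733·0.0000] = 0.0000
Node 0 (S = 135): V_0 = 1/1.02·[0.4267·53.8928 + 0.5733·0.0000] = 22.5434

22.54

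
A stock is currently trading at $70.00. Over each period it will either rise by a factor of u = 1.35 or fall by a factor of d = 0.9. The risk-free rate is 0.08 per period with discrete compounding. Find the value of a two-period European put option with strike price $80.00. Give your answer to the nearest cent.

$7.19

Risk-neutral probability p = (1 + 0.08 − 0.9)/(1.35 − 0.9) = 0.1800/0.4500 = 0.4000
Terminal stock prices: S_uu = 127.6, S_ud = 85.05, S_dd = 56.7
Terminal payoffs (K − S): max(-47.58, 0) = 0, max(-5.05, 0) = 0, max(23.3, 0) = 23.3
Node u (S = 94.5): V_u = 1/1.08·[0.4000·0.0000 + 0.6000·0.0000] = 0.0000
Node d (S = 63): V_d = 1/1.08·[0.4000·0.0000 + 0.6000·23.3000] = 12.9444
Node 0 (S = 70): V_0 = 1/1.08·[0.4000·0.0000 + 0.6000·12.9444] = 7.1914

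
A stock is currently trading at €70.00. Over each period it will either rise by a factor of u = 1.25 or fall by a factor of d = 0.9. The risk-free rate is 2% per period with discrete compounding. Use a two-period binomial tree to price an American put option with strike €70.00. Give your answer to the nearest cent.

Risk-neutral probability p = (1 + 0.02 − 0.9)/(1.25 − 0.9) = 0.1200/0.3500 = 0.3429
Terminal stock prices: S_uu = 109.4, S_ud = 78.75, S_dd = 56.7
Terminal payoffs (K − S): max(-39.38, 0) = 0, max(-8.75, 0) = 0, max(13.3, 0) = 13.3
Node u (S = 87.5): continuation = 1/1.02·[0.3429·0.0000 + 0.6571·0.0000] = 0.0000; exercise value = 0.0000 ≤ continuation, so V_u = 0.0000
Node d (S = 63): continuation = 1/1.02·[0.3429·0.0000 + 0.6571·13.3000] = 8.5686; exercise value = 7.0000 ≤ continuation, so V_d = 8.5686
Node 0 (S = 70): continuation = 1/1.02·[0.3429·0.0000 + 0.6571·8.5686] = 5.5204; exercise value = 0.0000 ≤ continuation, so V_0 = 5.5204

€5.52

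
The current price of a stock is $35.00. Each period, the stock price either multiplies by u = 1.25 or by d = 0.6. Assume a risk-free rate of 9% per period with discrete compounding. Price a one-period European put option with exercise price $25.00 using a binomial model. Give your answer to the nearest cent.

$0.90

Risk-neutral probability p = (1 + 0.09 − 0.6)/(1.25 − 0.6) = 0.4900/0.6500 = 0.7538
Terminal stock prices: S_u = 43.75, S_d = 21
Terminal payoffs (K − S): max(-18.75, 0) = 0, max(4, 0) = 4
Node 0 (S = 35): V_0 = 1/1.09·[0.7538·0.0000 + 0.2462·4.0000] = 0.9033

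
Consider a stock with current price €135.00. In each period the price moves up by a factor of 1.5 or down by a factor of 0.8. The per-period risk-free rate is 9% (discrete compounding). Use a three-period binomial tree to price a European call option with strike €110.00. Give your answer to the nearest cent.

€56.40

Risk-neutral probability p = (1 + 0.09 − 0.8)/(1.5 − 0.8) = 0.2900/0.7000 = 0.4143
Terminal stock prices: S_uuu = 455.6, S_uud = 243, S_udd = 129.6, S_ddd = 69.12
Terminal payoffs (S − K): max(345.6, 0) = 345.6, max(133, 0) = 133, max(19.6, 0) = 19.6, max(-40.88, 0) = 0
Node uu (S = 303.8): V_uu = 1/1.09·[0.4143·345.6250 + 0.5857·133.0000] = 202.8326
Node ud (S = 162): V_ud = 1/1.09·[0.4143·133.0000 + 0.5857·19.6000] = 61.0826
Node dd (S = 86.4): V_dd = 1/1.09·[0.4143·19.6000 + 0.5857·0.0000] = 7.4495
Node u (S = 202.5): V_u = 1/1.09·[0.4143·202.8326 + 0.5857·61.0826] = 109.9152
Node d (S = 108): V_d = 1/1.09·[0.4143·61.0826 + 0.5857·7.4495] = 27.2192
Node 0 (S = 135): V_0 = 1/1.09·[0.4143·109.9152 + 0.5857·27.2192] = 56.4027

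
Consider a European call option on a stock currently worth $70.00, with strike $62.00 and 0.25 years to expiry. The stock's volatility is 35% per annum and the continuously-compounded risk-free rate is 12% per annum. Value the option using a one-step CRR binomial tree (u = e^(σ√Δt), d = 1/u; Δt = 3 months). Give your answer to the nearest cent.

CRR parameters: u = e^(σ√Δt) = e^(0.35·√0.25) = 1.1912, d = 1/u = 0.8395
Per-period rate: rΔt = 0.12·0.25 = 0.03, so R = e^0.03 = 1.0305
Risk-neutral probability p = (e^0.03 − 0.8395)/(1.1912 − 0.8395) = 0.1910/0.3518 = 0.5429
Terminal stock prices: S_u = 83.39, S_d = 58.76
Terminal payoffs (S − K): max(21.39, 0) = 21.39, max(-3.238, 0) = 0
Node 0 (S = 70): V_0 = e^(−0.03)·[0.5429·21.3872 + 0.4571·0.0000] = 11.2686

$11.27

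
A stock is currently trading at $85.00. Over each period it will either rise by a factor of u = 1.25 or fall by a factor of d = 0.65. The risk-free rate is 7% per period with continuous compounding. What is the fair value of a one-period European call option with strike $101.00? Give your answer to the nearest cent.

Risk-neutral probability p = (e^0.07 − 0.65)/(1.25 − 0.65) = 0.4225/0.6000 = 0.7042
Terminal stock prices: S_u = 106.2, S_d = 55.25
Terminal payoffs (S − K): max(5.25, 0) = 5.25, max(-45.75, 0) = 0
Node 0 (S = 85): V_0 = e^(−0.07)·[0.7042·5.2500 + 0.2958·0.0000] = 3.4470

$3.45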